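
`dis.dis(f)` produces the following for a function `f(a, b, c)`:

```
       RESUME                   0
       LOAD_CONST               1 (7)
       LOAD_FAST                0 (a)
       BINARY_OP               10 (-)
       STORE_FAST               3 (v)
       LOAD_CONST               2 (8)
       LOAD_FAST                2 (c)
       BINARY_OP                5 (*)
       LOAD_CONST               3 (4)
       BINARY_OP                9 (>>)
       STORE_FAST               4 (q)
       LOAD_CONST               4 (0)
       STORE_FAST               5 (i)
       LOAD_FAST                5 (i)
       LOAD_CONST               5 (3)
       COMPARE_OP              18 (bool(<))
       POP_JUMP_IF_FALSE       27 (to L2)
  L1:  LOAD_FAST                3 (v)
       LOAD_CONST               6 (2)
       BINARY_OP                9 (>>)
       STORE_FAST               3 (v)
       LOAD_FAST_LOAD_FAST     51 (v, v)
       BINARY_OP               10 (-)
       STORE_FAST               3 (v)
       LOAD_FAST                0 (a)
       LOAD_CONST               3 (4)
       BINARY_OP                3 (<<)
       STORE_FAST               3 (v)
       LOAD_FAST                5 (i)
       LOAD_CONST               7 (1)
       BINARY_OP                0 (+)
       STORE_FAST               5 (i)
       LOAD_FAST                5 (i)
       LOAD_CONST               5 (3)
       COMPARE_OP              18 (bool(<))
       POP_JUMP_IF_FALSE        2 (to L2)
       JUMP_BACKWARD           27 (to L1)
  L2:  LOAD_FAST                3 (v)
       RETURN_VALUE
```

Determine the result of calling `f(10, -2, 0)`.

160

LOAD_CONST → push 7
LOAD_FAST a → push 10
BINARY_OP - → 7 - 10 = -3
STORE_FAST v → v=-3
LOAD_CONST → push 8
LOAD_FAST c → push 0
BINARY_OP * → 8 * 0 = 0
LOAD_CONST → push 4
BINARY_OP >> → 0 >> 4 = 0
STORE_FAST q → q=0
LOAD_CONST → push 0
STORE_FAST i → i=0
LOAD_FAST i → push 0
LOAD_CONST → push 3
COMPARE_OP bool(<) → 0 vs 3 = True
POP_JUMP_IF_FALSE → pop True; no jump
LOAD_FAST v → push -3
LOAD_CONST → push 2
BINARY_OP >> → -3 >> 2 = -1
STORE_FAST v → v=-1
LOAD_FAST_LOAD_FAST v,v → push -1,-1
BINARY_OP - → -1 - -1 = 0
STORE_FAST v → v=0
LOAD_FAST a → push 10
LOAD_CONST → push 4
BINARY_OP << → 10 << 4 = 160
STORE_FAST v → v=160
LOAD_FAST i → push 0
LOAD_CONST → push 1
BINARY_OP + → 0 + 1 = 1
STORE_FAST i → i=1
LOAD_FAST i → push 1
LOAD_CONST → push 3
COMPARE_OP bool(<) → 1 vs 3 = True
POP_JUMP_IF_FALSE → pop True; no jump
LOAD_FAST v → push 160
LOAD_CONST → push 2
BINARY_OP >> → 160 >> 2 = 40
STORE_FAST v → v=40
LOAD_FAST_LOAD_FAST v,v → push 40,40
BINARY_OP - → 40 - 40 = 0
STORE_FAST v → v=0
LOAD_FAST a → push 10
LOAD_CONST → push 4
BINARY_OP << → 10 << 4 = 160
STORE_FAST v → v=160
LOAD_FAST i → push 1
LOAD_CONST → push 1
BINARY_OP + → 1 + 1 = 2
STORE_FAST i → i=2
LOAD_FAST i → push 2
LOAD_CONST → push 3
COMPARE_OP bool(<) → 2 vs 3 = True
POP_JUMP_IF_FALSE → pop True; no jump
LOAD_FAST v → push 160
LOAD_CONST → push 2
BINARY_OP >> → 160 >> 2 = 40
STORE_FAST v → v=40
LOAD_FAST_LOAD_FAST v,v → push 40,40
BINARY_OP - → 40 - 40 = 0
STORE_FAST v → v=0
LOAD_FAST a → push 10
LOAD_CONST → push 4
BINARY_OP << → 10 << 4 = 160
STORE_FAST v → v=160
LOAD_FAST i → push 2
LOAD_CONST → push 1
BINARY_OP + → 2 + 1 = 3
STORE_FAST i → i=3
LOAD_FAST i → push 3
LOAD_CONST → push 3
COMPARE_OP bool(<) → 3 vs 3 = False
POP_JUMP_IF_FALSE → pop False; jump
LOAD_FAST v → push 160
RETURN_VALUE → return 160.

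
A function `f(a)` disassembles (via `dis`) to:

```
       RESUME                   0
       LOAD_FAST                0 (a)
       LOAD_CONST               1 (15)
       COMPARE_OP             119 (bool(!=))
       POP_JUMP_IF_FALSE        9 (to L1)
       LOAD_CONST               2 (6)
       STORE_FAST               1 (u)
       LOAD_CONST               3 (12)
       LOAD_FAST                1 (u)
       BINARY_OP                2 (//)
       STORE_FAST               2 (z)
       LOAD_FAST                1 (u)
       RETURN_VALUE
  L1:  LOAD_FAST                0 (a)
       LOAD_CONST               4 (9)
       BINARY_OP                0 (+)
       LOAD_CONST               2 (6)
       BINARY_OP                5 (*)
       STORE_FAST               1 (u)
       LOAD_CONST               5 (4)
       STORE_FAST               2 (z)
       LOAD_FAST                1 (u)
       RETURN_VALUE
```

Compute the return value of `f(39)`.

6

LOAD_FAST a → push 39. Stack: [39]
LOAD_CONST → push 15. Stack: [39, 15]
COMPARE_OP bool(!=) → 39 vs 15 = True. Stack: [True]
POP_JUMP_IF_FALSE → pop True; no jump. Stack: []
LOAD_CONST → push 6. Stack: [6]
STORE_FAST u → u=6. Stack: []
LOAD_CONST → push 12. Stack: [12]
LOAD_FAST u → push 6. Stack: [12, 6]
BINARY_OP // → 12 // 6 = 2. Stack: [2]
STORE_FAST z → z=2. Stack: []
LOAD_FAST u → push 6. Stack: [6]
RETURN_VALUE → return 6.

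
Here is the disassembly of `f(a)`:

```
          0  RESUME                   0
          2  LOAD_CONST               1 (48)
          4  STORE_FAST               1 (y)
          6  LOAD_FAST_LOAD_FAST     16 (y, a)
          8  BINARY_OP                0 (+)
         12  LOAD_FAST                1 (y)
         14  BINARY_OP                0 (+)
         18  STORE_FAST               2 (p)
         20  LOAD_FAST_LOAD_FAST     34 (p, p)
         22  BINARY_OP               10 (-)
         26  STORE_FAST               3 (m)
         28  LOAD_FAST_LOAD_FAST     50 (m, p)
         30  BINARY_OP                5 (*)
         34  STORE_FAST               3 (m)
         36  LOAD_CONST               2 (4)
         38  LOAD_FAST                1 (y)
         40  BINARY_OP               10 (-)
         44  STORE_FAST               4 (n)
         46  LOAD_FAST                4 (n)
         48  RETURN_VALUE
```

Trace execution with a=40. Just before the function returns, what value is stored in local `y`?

48

LOAD_CONST → push 48. Stack: [48]
STORE_FAST y → y=48. Stack: []
LOAD_FAST_LOAD_FAST y,a → push 48,40. Stack: [48, 40]
BINARY_OP + → 48 + 40 = 88. Stack: [88]
LOAD_FAST y → push 48. Stack: [88, 48]
BINARY_OP + → 88 + 48 = 136. Stack: [136]
STORE_FAST p → p=136. Stack: []
LOAD_FAST_LOAD_FAST p,p → push 136,136. Stack: [136, 136]
BINARY_OP - → 136 - 136 = 0. Stack: [0]
STORE_FAST m → m=0. Stack: []
LOAD_FAST_LOAD_FAST m,p → push 0,136. Stack: [0, 136]
BINARY_OP * → 0 * 136 = 0. Stack: [0]
STORE_FAST m → m=0. Stack: []
LOAD_CONST → push 4. Stack: [4]
LOAD_FAST y → push 48. Stack: [4, 48]
BINARY_OP - → 4 - 48 = -44. Stack: [-44]
STORE_FAST n → n=-44. Stack: []
LOAD_FAST n → push -44. Stack: [-44]
RETURN_VALUE → return -44.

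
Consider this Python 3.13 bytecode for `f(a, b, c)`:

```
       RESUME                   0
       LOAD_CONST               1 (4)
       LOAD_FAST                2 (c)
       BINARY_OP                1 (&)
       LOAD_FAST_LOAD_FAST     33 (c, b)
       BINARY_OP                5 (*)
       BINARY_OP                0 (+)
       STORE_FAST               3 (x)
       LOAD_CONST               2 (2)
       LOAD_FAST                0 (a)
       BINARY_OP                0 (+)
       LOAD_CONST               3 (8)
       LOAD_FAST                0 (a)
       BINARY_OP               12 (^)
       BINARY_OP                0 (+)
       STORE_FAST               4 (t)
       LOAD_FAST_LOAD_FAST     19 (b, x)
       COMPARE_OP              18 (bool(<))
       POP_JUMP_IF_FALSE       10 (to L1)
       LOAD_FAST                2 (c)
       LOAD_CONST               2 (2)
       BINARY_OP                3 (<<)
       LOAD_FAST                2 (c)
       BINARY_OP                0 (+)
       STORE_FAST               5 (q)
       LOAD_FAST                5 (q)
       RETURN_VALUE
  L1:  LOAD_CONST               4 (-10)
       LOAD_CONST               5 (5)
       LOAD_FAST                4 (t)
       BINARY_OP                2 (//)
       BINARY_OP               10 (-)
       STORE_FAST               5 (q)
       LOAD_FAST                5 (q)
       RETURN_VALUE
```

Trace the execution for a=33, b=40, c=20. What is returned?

LOAD_CONST → push 4. Stack: [4]
LOAD_FAST c → push 20. Stack: [4, 20]
BINARY_OP & → 4 & 20 = 4. Stack: [4]
LOAD_FAST_LOAD_FAST c,b → push 20,40. Stack: [4, 20, 40]
BINARY_OP * → 20 * 40 = 800. Stack: [4, 800]
BINARY_OP + → 4 + 800 = 804. Stack: [804]
STORE_FAST x → x=804. Stack: []
LOAD_CONST → push 2. Stack: [2]
LOAD_FAST a → push 33. Stack: [2, 33]
BINARY_OP + → 2 + 33 = 35. Stack: [35]
LOAD_CONST → push 8. Stack: [35, 8]
LOAD_FAST a → push 33. Stack: [35, 8, 33]
BINARY_OP ^ → 8 ^ 33 = 41. Stack: [35, 41]
BINARY_OP + → 35 + 41 = 76. Stack: [76]
STORE_FAST t → t=76. Stack: []
LOAD_FAST_LOAD_FAST b,x → push 40,804. Stack: [40, 804]
COMPARE_OP bool(<) → 40 vs 804 = True. Stack: [True]
POP_JUMP_IF_FALSE → pop True; no jump. Stack: []
LOAD_FAST c → push 20. Stack: [20]
LOAD_CONST → push 2. Stack: [20, 2]
BINARY_OP << → 20 << 2 = 80. Stack: [80]
LOAD_FAST c → push 20. Stack: [80, 20]
BINARY_OP + → 80 + 20 = 100. Stack: [100]
STORE_FAST q → q=100. Stack: []
LOAD_FAST q → push 100. Stack: [100]
RETURN_VALUE → return 100.

100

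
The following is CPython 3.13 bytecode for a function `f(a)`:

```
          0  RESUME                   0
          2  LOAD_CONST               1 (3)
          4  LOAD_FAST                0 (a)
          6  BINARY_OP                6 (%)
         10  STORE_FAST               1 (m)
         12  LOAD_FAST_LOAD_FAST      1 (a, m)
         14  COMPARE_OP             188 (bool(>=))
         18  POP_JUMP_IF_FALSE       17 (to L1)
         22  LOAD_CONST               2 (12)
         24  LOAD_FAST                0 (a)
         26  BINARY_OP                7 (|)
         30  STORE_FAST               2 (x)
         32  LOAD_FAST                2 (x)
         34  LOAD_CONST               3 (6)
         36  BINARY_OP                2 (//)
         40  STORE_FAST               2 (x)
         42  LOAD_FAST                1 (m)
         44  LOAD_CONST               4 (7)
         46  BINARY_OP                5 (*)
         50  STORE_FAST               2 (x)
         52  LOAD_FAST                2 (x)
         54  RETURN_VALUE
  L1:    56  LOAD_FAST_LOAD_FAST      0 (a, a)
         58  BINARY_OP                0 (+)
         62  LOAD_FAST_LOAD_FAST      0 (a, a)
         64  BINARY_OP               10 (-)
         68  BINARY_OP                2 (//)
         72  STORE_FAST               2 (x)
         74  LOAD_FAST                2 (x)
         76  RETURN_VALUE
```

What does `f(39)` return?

21

LOAD_CONST → push 3. Stack: [3]
LOAD_FAST a → push 39. Stack: [3, 39]
BINARY_OP % → 3 % 39 = 3. Stack: [3]
STORE_FAST m → m=3. Stack: []
LOAD_FAST_LOAD_FAST a,m → push 39,3. Stack: [39, 3]
COMPARE_OP bool(>=) → 39 vs 3 = True. Stack: [True]
POP_JUMP_IF_FALSE → pop True; no jump. Stack: []
LOAD_CONST → push 12. Stack: [12]
LOAD_FAST a → push 39. Stack: [12, 39]
BINARY_OP | → 12 | 39 = 47. Stack: [47]
STORE_FAST x → x=47. Stack: []
LOAD_FAST x → push 47. Stack: [47]
LOAD_CONST → push 6. Stack: [47, 6]
BINARY_OP // → 47 // 6 = 7. Stack: [7]
STORE_FAST x → x=7. Stack: []
LOAD_FAST m → push 3. Stack: [3]
LOAD_CONST → push 7. Stack: [3, 7]
BINARY_OP * → 3 * 7 = 21. Stack: [21]
STORE_FAST x → x=21. Stack: []
LOAD_FAST x → push 21. Stack: [21]
RETURN_VALUE → return 21.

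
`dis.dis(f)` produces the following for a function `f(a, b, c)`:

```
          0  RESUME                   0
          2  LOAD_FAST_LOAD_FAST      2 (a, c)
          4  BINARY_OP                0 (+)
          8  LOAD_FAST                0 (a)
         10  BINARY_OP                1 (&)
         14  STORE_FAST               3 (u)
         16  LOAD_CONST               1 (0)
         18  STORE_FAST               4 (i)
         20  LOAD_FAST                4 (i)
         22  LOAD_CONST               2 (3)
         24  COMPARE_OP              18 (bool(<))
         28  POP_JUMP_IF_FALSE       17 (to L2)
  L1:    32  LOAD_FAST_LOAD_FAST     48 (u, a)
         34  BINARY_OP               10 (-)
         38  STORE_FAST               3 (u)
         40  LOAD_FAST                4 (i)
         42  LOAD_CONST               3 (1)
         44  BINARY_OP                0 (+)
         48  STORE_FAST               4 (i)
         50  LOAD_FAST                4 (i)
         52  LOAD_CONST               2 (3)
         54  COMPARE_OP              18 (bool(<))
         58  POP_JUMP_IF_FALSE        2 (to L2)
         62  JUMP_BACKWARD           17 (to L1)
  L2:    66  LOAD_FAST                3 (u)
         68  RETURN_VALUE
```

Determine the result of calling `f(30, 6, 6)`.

-86

LOAD_FAST_LOAD_FAST a,c → push 30,6. Stack: [30, 6]
BINARY_OP + → 30 + 6 = 36. Stack: [36]
LOAD_FAST a → push 30. Stack: [36, 30]
BINARY_OP & → 36 & 30 = 4. Stack: [4]
STORE_FAST u → u=4. Stack: []
LOAD_CONST → push 0. Stack: [0]
STORE_FAST i → i=0. Stack: []
LOAD_FAST i → push 0. Stack: [0]
LOAD_CONST → push 3. Stack: [0, 3]
COMPARE_OP bool(<) → 0 vs 3 = True. Stack: [True]
POP_JUMP_IF_FALSE → pop True; no jump. Stack: []
LOAD_FAST_LOAD_FAST u,a → push 4,30. Stack: [4, 30]
BINARY_OP - → 4 - 30 = -26. Stack: [-26]
STORE_FAST u → u=-26. Stack: []
LOAD_FAST i → push 0. Stack: [0]
LOAD_CONST → push 1. Stack: [0, 1]
BINARY_OP + → 0 + 1 = 1. Stack: [1]
STORE_FAST i → i=1. Stack: []
LOAD_FAST i → push 1. Stack: [1]
LOAD_CONST → push 3. Stack: [1, 3]
COMPARE_OP bool(<) → 1 vs 3 = True. Stack: [True]
POP_JUMP_IF_FALSE → pop True; no jump. Stack: []
LOAD_FAST_LOAD_FAST u,a → push -26,30. Stack: [-26, 30]
BINARY_OP - → -26 - 30 = -56. Stack: [-56]
STORE_FAST u → u=-56. Stack: []
LOAD_FAST i → push 1. Stack: [1]
LOAD_CONST → push 1. Stack: [1, 1]
BINARY_OP + → 1 + 1 = 2. Stack: [2]
STORE_FAST i → i=2. Stack: []
LOAD_FAST i → push 2. Stack: [2]
LOAD_CONST → push 3. Stack: [2, 3]
COMPARE_OP bool(<) → 2 vs 3 = True. Stack: [True]
POP_JUMP_IF_FALSE → pop True; no jump. Stack: []
LOAD_FAST_LOAD_FAST u,a → push -56,30. Stack: [-56, 30]
BINARY_OP - → -56 - 30 = -86. Stack: [-86]
STORE_FAST u → u=-86. Stack: []
LOAD_FAST i → push 2. Stack: [2]
LOAD_CONST → push 1. Stack: [2, 1]
BINARY_OP + → 2 + 1 = 3. Stack: [3]
STORE_FAST i → i=3. Stack: []
LOAD_FAST i → push 3. Stack: [3]
LOAD_CONST → push 3. Stack: [3, 3]
COMPARE_OP bool(<) → 3 vs 3 = False. Stack: [False]
POP_JUMP_IF_FALSE → pop False; jump. Stack: []
LOAD_FAST u → push -86. Stack: [-86]
RETURN_VALUE → return -86.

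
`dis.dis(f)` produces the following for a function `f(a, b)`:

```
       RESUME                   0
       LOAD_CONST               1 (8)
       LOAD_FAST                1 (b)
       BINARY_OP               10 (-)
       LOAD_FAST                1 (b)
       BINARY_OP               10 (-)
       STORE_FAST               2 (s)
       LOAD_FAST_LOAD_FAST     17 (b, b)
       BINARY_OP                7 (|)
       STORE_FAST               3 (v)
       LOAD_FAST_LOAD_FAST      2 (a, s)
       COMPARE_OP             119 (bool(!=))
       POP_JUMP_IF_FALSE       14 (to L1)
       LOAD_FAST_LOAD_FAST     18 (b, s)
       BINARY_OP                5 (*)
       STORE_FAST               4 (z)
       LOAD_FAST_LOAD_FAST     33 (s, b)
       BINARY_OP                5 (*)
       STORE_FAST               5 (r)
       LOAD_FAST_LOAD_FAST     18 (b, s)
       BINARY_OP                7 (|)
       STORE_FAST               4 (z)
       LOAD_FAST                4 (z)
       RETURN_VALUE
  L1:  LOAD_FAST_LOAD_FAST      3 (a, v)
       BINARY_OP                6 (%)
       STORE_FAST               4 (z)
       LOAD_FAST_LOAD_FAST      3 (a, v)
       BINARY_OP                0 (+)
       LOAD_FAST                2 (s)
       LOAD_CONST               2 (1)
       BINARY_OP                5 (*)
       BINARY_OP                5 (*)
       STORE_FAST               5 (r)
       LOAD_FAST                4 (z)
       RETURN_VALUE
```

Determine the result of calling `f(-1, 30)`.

LOAD_CONST → push 8. Stack: [8]
LOAD_FAST b → push 30. Stack: [8, 30]
BINARY_OP - → 8 - 30 = -22. Stack: [-22]
LOAD_FAST b → push 30. Stack: [-22, 30]
BINARY_OP - → -22 - 30 = -52. Stack: [-52]
STORE_FAST s → s=-52. Stack: []
LOAD_FAST_LOAD_FAST b,b → push 30,30. Stack: [30, 30]
BINARY_OP | → 30 | 30 = 30. Stack: [30]
STORE_FAST v → v=30. Stack: []
LOAD_FAST_LOAD_FAST a,s → push -1,-52. Stack: [-1, -52]
COMPARE_OP bool(!=) → -1 vs -52 = True. Stack: [True]
POP_JUMP_IF_FALSE → pop True; no jump. Stack: []
LOAD_FAST_LOAD_FAST b,s → push 30,-52. Stack: [30, -52]
BINARY_OP * → 30 * -52 = -1560. Stack: [-1560]
STORE_FAST z → z=-1560. Stack: []
LOAD_FAST_LOAD_FAST s,b → push -52,30. Stack: [-52, 30]
BINARY_OP * → -52 * 30 = -1560. Stack: [-1560]
STORE_FAST r → r=-1560. Stack: []
LOAD_FAST_LOAD_FAST b,s → push 30,-52. Stack: [30, -52]
BINARY_OP | → 30 | -52 = -34. Stack: [-34]
STORE_FAST z → z=-34. Stack: []
LOAD_FAST z → push -34. Stack: [-34]
RETURN_VALUE → return -34.

-34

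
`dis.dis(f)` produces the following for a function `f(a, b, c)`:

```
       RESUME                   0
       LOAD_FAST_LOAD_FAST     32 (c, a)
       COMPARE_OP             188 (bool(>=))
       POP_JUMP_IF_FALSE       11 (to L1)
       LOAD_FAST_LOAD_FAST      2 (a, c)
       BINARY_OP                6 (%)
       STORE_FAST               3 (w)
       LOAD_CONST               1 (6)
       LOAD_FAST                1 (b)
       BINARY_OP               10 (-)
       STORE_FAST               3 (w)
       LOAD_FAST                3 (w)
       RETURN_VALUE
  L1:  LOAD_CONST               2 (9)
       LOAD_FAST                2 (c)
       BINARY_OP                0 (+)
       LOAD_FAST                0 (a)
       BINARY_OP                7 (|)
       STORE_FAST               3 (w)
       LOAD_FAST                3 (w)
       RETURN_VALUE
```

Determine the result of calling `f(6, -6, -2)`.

7

LOAD_FAST_LOAD_FAST c,a → push -2,6. Stack: [-2, 6]
COMPARE_OP bool(>=) → -2 vs 6 = False. Stack: [False]
POP_JUMP_IF_FALSE → pop False; jump. Stack: []
LOAD_CONST → push 9. Stack: [9]
LOAD_FAST c → push -2. Stack: [9, -2]
BINARY_OP + → 9 + -2 = 7. Stack: [7]
LOAD_FAST a → push 6. Stack: [7, 6]
BINARY_OP | → 7 | 6 = 7. Stack: [7]
STORE_FAST w → w=7. Stack: []
LOAD_FAST w → push 7. Stack: [7]
RETURN_VALUE → return 7.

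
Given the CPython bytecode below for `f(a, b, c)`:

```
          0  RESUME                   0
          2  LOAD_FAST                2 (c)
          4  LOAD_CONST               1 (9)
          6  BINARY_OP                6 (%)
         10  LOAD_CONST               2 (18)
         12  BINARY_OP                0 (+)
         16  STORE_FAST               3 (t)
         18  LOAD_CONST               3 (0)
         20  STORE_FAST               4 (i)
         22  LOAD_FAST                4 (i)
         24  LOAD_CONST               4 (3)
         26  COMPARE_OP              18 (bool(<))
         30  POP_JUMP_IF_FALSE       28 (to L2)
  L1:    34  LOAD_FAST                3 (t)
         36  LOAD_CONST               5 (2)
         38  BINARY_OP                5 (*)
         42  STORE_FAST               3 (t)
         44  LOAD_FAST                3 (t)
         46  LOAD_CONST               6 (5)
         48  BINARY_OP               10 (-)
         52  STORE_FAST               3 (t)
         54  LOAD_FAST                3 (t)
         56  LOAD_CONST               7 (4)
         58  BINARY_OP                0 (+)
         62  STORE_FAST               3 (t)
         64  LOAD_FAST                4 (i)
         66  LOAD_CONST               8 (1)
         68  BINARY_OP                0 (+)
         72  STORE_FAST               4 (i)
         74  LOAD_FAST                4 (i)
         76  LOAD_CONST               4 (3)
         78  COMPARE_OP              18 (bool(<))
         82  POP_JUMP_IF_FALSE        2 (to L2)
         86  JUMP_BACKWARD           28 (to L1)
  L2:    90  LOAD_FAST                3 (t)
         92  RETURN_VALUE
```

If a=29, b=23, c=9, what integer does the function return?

137

LOAD_FAST c → push 9
LOAD_CONST → push 9
BINARY_OP % → 9 % 9 = 0
LOAD_CONST → push 18
BINARY_OP + → 0 + 18 = 18
STORE_FAST t → t=18
LOAD_CONST → push 0
STORE_FAST i → i=0
LOAD_FAST i → push 0
LOAD_CONST → push 3
COMPARE_OP bool(<) → 0 vs 3 = True
POP_JUMP_IF_FALSE → pop True; no jump
LOAD_FAST t → push 18
LOAD_CONST → push 2
BINARY_OP * → 18 * 2 = 36
STORE_FAST t → t=36
LOAD_FAST t → push 36
LOAD_CONST → push 5
BINARY_OP - → 36 - 5 = 31
STORE_FAST t → t=31
LOAD_FAST t → push 31
LOAD_CONST → push 4
BINARY_OP + → 31 + 4 = 35
STORE_FAST t → t=35
LOAD_FAST i → push 0
LOAD_CONST → push 1
BINARY_OP + → 0 + 1 = 1
STORE_FAST i → i=1
LOAD_FAST i → push 1
LOAD_CONST → push 3
COMPARE_OP bool(<) → 1 vs 3 = True
POP_JUMP_IF_FALSE → pop True; no jump
LOAD_FAST t → push 35
LOAD_CONST → push 2
BINARY_OP * → 35 * 2 = 70
STORE_FAST t → t=70
LOAD_FAST t → push 70
LOAD_CONST → push 5
BINARY_OP - → 70 - 5 = 65
STORE_FAST t → t=65
LOAD_FAST t → push 65
LOAD_CONST → push 4
BINARY_OP + → 65 + 4 = 69
STORE_FAST t → t=69
LOAD_FAST i → push 1
LOAD_CONST → push 1
BINARY_OP + → 1 + 1 = 2
STORE_FAST i → i=2
LOAD_FAST i → push 2
LOAD_CONST → push 3
COMPARE_OP bool(<) → 2 vs 3 = True
POP_JUMP_IF_FALSE → pop True; no jump
LOAD_FAST t → push 69
LOAD_CONST → push 2
BINARY_OP * → 69 * 2 = 138
STORE_FAST t → t=138
LOAD_FAST t → push 138
LOAD_CONST → push 5
BINARY_OP - → 138 - 5 = 133
STORE_FAST t → t=133
LOAD_FAST t → push 133
LOAD_CONST → push 4
BINARY_OP + → 133 + 4 = 137
STORE_FAST t → t=137
LOAD_FAST i → push 2
LOAD_CONST → push 1
BINARY_OP + → 2 + 1 = 3
STORE_FAST i → i=3
LOAD_FAST i → push 3
LOAD_CONST → push 3
COMPARE_OP bool(<) → 3 vs 3 = False
POP_JUMP_IF_FALSE → pop False; jump
LOAD_FAST t → push 137
RETURN_VALUE → return 137.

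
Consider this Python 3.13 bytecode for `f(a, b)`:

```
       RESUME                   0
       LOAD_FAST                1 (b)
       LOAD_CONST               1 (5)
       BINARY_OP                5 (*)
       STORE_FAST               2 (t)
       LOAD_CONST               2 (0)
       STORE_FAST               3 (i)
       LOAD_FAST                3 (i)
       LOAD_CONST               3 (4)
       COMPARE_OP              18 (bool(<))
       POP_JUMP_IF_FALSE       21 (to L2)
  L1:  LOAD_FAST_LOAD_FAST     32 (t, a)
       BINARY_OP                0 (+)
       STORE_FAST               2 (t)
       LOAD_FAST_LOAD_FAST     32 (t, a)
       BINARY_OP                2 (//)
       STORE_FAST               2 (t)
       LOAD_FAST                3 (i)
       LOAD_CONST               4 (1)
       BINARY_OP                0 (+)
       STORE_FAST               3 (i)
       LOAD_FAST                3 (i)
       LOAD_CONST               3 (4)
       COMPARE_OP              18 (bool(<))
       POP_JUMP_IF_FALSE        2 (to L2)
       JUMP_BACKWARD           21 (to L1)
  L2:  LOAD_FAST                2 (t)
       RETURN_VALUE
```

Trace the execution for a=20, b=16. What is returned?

1

LOAD_FAST b → push 16
LOAD_CONST → push 5
BINARY_OP * → 16 * 5 = 80
STORE_FAST t → t=80
LOAD_CONST → push 0
STORE_FAST i → i=0
LOAD_FAST i → push 0
LOAD_CONST → push 4
COMPARE_OP bool(<) → 0 vs 4 = True
POP_JUMP_IF_FALSE → pop True; no jump
LOAD_FAST_LOAD_FAST t,a → push 80,20
BINARY_OP + → 80 + 20 = 100
STORE_FAST t → t=100
LOAD_FAST_LOAD_FAST t,a → push 100,20
BINARY_OP // → 100 // 20 = 5
STORE_FAST t → t=5
LOAD_FAST i → push 0
LOAD_CONST → push 1
BINARY_OP + → 0 + 1 = 1
STORE_FAST i → i=1
LOAD_FAST i → push 1
LOAD_CONST → push 4
COMPARE_OP bool(<) → 1 vs 4 = True
POP_JUMP_IF_FALSE → pop True; no jump
LOAD_FAST_LOAD_FAST t,a → push 5,20
BINARY_OP + → 5 + 20 = 25
STORE_FAST t → t=25
LOAD_FAST_LOAD_FAST t,a → push 25,20
BINARY_OP // → 25 // 20 = 1
STORE_FAST t → t=1
LOAD_FAST i → push 1
LOAD_CONST → push 1
BINARY_OP + → 1 + 1 = 2
STORE_FAST i → i=2
LOAD_FAST i → push 2
LOAD_CONST → push 4
COMPARE_OP bool(<) → 2 vs 4 = True
POP_JUMP_IF_FALSE → pop True; no jump
LOAD_FAST_LOAD_FAST t,a → push 1,20
BINARY_OP + → 1 + 20 = 21
STORE_FAST t → t=21
LOAD_FAST_LOAD_FAST t,a → push 21,20
BINARY_OP // → 21 // 20 = 1
STORE_FAST t → t=1
LOAD_FAST i → push 2
LOAD_CONST → push 1
BINARY_OP + → 2 + 1 = 3
STORE_FAST i → i=3
LOAD_FAST i → push 3
LOAD_CONST → push 4
COMPARE_OP bool(<) → 3 vs 4 = True
POP_JUMP_IF_FALSE → pop True; no jump
LOAD_FAST_LOAD_FAST t,a → push 1,20
BINARY_OP + → 1 + 20 = 21
STORE_FAST t → t=21
LOAD_FAST_LOAD_FAST t,a → push 21,20
BINARY_OP // → 21 // 20 = 1
STORE_FAST t → t=1
LOAD_FAST i → push 3
LOAD_CONST → push 1
BINARY_OP + → 3 + 1 = 4
STORE_FAST i → i=4
LOAD_FAST i → push 4
LOAD_CONST → push 4
COMPARE_OP bool(<) → 4 vs 4 = False
POP_JUMP_IF_FALSE → pop False; jump
LOAD_FAST t → push 1
RETURN_VALUE → return 1.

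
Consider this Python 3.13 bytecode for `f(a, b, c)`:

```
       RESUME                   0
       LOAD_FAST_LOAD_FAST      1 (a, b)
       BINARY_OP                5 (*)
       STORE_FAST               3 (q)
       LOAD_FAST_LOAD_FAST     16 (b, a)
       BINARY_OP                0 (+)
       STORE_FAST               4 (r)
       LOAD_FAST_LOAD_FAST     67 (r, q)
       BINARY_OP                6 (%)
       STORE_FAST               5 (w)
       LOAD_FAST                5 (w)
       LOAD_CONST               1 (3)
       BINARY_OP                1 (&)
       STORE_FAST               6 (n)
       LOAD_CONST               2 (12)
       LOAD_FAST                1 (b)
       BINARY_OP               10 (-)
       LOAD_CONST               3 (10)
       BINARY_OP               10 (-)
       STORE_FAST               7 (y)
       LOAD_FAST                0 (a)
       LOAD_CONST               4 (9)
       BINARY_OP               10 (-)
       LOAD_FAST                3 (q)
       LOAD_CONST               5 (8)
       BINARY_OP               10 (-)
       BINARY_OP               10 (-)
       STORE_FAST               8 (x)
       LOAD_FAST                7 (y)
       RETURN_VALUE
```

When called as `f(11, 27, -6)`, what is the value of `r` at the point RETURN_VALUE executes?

38

LOAD_FAST_LOAD_FAST a,b → push 11,27. Stack: [11, 27]
BINARY_OP * → 11 * 27 = 297. Stack: [297]
STORE_FAST q → q=297. Stack: []
LOAD_FAST_LOAD_FAST b,a → push 27,11. Stack: [27, 11]
BINARY_OP + → 27 + 11 = 38. Stack: [38]
STORE_FAST r → r=38. Stack: []
LOAD_FAST_LOAD_FAST r,q → push 38,297. Stack: [38, 297]
BINARY_OP % → 38 % 297 = 38. Stack: [38]
STORE_FAST w → w=38. Stack: []
LOAD_FAST w → push 38. Stack: [38]
LOAD_CONST → push 3. Stack: [38, 3]
BINARY_OP & → 38 & 3 = 2. Stack: [2]
STORE_FAST n → n=2. Stack: []
LOAD_CONST → push 12. Stack: [12]
LOAD_FAST b → push 27. Stack: [12, 27]
BINARY_OP - → 12 - 27 = -15. Stack: [-15]
LOAD_CONST → push 10. Stack: [-15, 10]
BINARY_OP - → -15 - 10 = -25. Stack: [-25]
STORE_FAST y → y=-25. Stack: []
LOAD_FAST a → push 11. Stack: [11]
LOAD_CONST → push 9. Stack: [11, 9]
BINARY_OP - → 11 - 9 = 2. Stack: [2]
LOAD_FAST q → push 297. Stack: [2, 297]
LOAD_CONST → push 8. Stack: [2, 297, 8]
BINARY_OP - → 297 - 8 = 289. Stack: [2, 289]
BINARY_OP - → 2 - 289 = -287. Stack: [-287]
STORE_FAST x → x=-287. Stack: []
LOAD_FAST y → push -25. Stack: [-25]
RETURN_VALUE → return -25.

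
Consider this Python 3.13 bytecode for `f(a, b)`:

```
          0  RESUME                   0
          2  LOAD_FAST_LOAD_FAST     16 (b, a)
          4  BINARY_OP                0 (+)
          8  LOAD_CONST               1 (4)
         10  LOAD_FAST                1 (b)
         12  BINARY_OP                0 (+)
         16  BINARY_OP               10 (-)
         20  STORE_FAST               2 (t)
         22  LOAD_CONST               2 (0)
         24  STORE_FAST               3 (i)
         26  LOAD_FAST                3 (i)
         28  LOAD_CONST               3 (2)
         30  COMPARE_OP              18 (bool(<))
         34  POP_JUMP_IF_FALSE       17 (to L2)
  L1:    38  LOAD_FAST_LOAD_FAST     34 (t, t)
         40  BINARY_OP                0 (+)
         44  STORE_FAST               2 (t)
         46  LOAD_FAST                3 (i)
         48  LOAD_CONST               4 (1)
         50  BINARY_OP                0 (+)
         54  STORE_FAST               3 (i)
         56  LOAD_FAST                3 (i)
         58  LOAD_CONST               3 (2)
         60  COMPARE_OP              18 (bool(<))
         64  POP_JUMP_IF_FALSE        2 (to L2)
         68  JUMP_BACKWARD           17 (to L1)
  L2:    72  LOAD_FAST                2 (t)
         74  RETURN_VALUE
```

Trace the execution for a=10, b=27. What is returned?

24

LOAD_FAST_LOAD_FAST b,a → push 27,10. Stack: [27, 10]
BINARY_OP + → 27 + 10 = 37. Stack: [37]
LOAD_CONST → push 4. Stack: [37, 4]
LOAD_FAST b → push 27. Stack: [37, 4, 27]
BINARY_OP + → 4 + 27 = 31. Stack: [37, 31]
BINARY_OP - → 37 - 31 = 6. Stack: [6]
STORE_FAST t → t=6. Stack: []
LOAD_CONST → push 0. Stack: [0]
STORE_FAST i → i=0. Stack: []
LOAD_FAST i → push 0. Stack: [0]
LOAD_CONST → push 2. Stack: [0, 2]
COMPARE_OP bool(<) → 0 vs 2 = True. Stack: [True]
POP_JUMP_IF_FALSE → pop True; no jump. Stack: []
LOAD_FAST_LOAD_FAST t,t → push 6,6. Stack: [6, 6]
BINARY_OP + → 6 + 6 = 12. Stack: [12]
STORE_FAST t → t=12. Stack: []
LOAD_FAST i → push 0. Stack: [0]
LOAD_CONST → push 1. Stack: [0, 1]
BINARY_OP + → 0 + 1 = 1. Stack: [1]
STORE_FAST i → i=1. Stack: []
LOAD_FAST i → push 1. Stack: [1]
LOAD_CONST → push 2. Stack: [1, 2]
COMPARE_OP bool(<) → 1 vs 2 = True. Stack: [True]
POP_JUMP_IF_FALSE → pop True; no jump. Stack: []
LOAD_FAST_LOAD_FAST t,t → push 12,12. Stack: [12, 12]
BINARY_OP + → 12 + 12 = 24. Stack: [24]
STORE_FAST t → t=24. Stack: []
LOAD_FAST i → push 1. Stack: [1]
LOAD_CONST → push 1. Stack: [1, 1]
BINARY_OP + → 1 + 1 = 2. Stack: [2]
STORE_FAST i → i=2. Stack: []
LOAD_FAST i → push 2. Stack: [2]
LOAD_CONST → push 2. Stack: [2, 2]
COMPARE_OP bool(<) → 2 vs 2 = False. Stack: [False]
POP_JUMP_IF_FALSE → pop False; jump. Stack: []
LOAD_FAST t → push 24. Stack: [24]
RETURN_VALUE → return 24.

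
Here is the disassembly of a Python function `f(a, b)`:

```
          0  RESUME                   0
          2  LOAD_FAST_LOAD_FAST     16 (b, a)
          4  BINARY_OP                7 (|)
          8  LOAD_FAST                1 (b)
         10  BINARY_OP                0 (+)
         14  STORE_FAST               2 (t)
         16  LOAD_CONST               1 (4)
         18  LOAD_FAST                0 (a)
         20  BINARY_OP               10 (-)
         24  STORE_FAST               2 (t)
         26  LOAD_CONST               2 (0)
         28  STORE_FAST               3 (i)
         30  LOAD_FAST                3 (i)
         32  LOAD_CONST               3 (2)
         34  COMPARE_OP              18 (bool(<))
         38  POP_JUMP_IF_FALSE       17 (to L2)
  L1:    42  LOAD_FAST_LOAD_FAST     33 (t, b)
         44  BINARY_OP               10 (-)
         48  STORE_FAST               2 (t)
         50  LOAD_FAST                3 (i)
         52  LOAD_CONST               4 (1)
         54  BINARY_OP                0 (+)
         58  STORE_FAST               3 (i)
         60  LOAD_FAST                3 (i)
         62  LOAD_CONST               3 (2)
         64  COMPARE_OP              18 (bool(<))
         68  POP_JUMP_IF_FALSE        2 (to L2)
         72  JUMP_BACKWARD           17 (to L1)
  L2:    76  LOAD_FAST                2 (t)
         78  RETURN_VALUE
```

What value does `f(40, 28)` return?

LOAD_FAST_LOAD_FAST b,a → push 28,40. Stack: [28, 40]
BINARY_OP | → 28 | 40 = 60. Stack: [60]
LOAD_FAST b → push 28. Stack: [60, 28]
BINARY_OP + → 60 + 28 = 88. Stack: [88]
STORE_FAST t → t=88. Stack: []
LOAD_CONST → push 4. Stack: [4]
LOAD_FAST a → push 40. Stack: [4, 40]
BINARY_OP - → 4 - 40 = -36. Stack: [-36]
STORE_FAST t → t=-36. Stack: []
LOAD_CONST → push 0. Stack: [0]
STORE_FAST i → i=0. Stack: []
LOAD_FAST i → push 0. Stack: [0]
LOAD_CONST → push 2. Stack: [0, 2]
COMPARE_OP bool(<) → 0 vs 2 = True. Stack: [True]
POP_JUMP_IF_FALSE → pop True; no jump. Stack: []
LOAD_FAST_LOAD_FAST t,b → push -36,28. Stack: [-36, 28]
BINARY_OP - → -36 - 28 = -64. Stack: [-64]
STORE_FAST t → t=-64. Stack: []
LOAD_FAST i → push 0. Stack: [0]
LOAD_CONST → push 1. Stack: [0, 1]
BINARY_OP + → 0 + 1 = 1. Stack: [1]
STORE_FAST i → i=1. Stack: []
LOAD_FAST i → push 1. Stack: [1]
LOAD_CONST → push 2. Stack: [1, 2]
COMPARE_OP bool(<) → 1 vs 2 = True. Stack: [True]
POP_JUMP_IF_FALSE → pop True; no jump. Stack: []
LOAD_FAST_LOAD_FAST t,b → push -64,28. Stack: [-64, 28]
BINARY_OP - → -64 - 28 = -92. Stack: [-92]
STORE_FAST t → t=-92. Stack: []
LOAD_FAST i → push 1. Stack: [1]
LOAD_CONST → push 1. Stack: [1, 1]
BINARY_OP + → 1 + 1 = 2. Stack: [2]
STORE_FAST i → i=2. Stack: []
LOAD_FAST i → push 2. Stack: [2]
LOAD_CONST → push 2. Stack: [2, 2]
COMPARE_OP bool(<) → 2 vs 2 = False. Stack: [False]
POP_JUMP_IF_FALSE → pop False; jump. Stack: []
LOAD_FAST t → push -92. Stack: [-92]
RETURN_VALUE → return -92.

-92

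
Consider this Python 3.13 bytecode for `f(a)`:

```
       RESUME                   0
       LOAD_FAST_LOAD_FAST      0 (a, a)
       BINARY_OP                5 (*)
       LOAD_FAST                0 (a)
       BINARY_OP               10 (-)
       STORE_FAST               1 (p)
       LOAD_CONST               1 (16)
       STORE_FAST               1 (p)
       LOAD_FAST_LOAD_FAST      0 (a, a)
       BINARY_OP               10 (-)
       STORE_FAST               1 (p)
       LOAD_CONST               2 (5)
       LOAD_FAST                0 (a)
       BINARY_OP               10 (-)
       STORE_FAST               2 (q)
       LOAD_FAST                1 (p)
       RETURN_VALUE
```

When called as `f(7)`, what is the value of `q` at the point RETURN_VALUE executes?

LOAD_FAST_LOAD_FAST a,a → push 7,7. Stack: [7, 7]
BINARY_OP * → 7 * 7 = 49. Stack: [49]
LOAD_FAST a → push 7. Stack: [49, 7]
BINARY_OP - → 49 - 7 = 42. Stack: [42]
STORE_FAST p → p=42. Stack: []
LOAD_CONST → push 16. Stack: [16]
STORE_FAST p → p=16. Stack: []
LOAD_FAST_LOAD_FAST a,a → push 7,7. Stack: [7, 7]
BINARY_OP - → 7 - 7 = 0. Stack: [0]
STORE_FAST p → p=0. Stack: []
LOAD_CONST → push 5. Stack: [5]
LOAD_FAST a → push 7. Stack: [5, 7]
BINARY_OP - → 5 - 7 = -2. Stack: [-2]
STORE_FAST q → q=-2. Stack: []
LOAD_FAST p → push 0. Stack: [0]
RETURN_VALUE → return 0.

-2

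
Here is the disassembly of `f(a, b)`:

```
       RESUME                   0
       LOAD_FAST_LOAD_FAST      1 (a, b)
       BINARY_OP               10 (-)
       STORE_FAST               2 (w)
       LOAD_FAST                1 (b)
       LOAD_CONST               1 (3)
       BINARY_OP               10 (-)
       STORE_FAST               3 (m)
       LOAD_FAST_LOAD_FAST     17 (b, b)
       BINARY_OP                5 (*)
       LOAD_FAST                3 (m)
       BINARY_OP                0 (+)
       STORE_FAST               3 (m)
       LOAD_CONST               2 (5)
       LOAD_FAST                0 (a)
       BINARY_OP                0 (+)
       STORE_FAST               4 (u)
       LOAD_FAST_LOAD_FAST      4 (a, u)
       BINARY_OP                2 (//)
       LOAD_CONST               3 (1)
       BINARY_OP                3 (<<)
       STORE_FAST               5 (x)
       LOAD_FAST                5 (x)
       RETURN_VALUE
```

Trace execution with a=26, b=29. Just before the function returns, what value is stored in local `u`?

LOAD_FAST_LOAD_FAST a,b → push 26,29. Stack: [26, 29]
BINARY_OP - → 26 - 29 = -3. Stack: [-3]
STORE_FAST w → w=-3. Stack: []
LOAD_FAST b → push 29. Stack: [29]
LOAD_CONST → push 3. Stack: [29, 3]
BINARY_OP - → 29 - 3 = 26. Stack: [26]
STORE_FAST m → m=26. Stack: []
LOAD_FAST_LOAD_FAST b,b → push 29,29. Stack: [29, 29]
BINARY_OP * → 29 * 29 = 841. Stack: [841]
LOAD_FAST m → push 26. Stack: [841, 26]
BINARY_OP + → 841 + 26 = 867. Stack: [867]
STORE_FAST m → m=867. Stack: []
LOAD_CONST → push 5. Stack: [5]
LOAD_FAST a → push 26. Stack: [5, 26]
BINARY_OP + → 5 + 26 = 31. Stack: [31]
STORE_FAST u → u=31. Stack: []
LOAD_FAST_LOAD_FAST a,u → push 26,31. Stack: [26, 31]
BINARY_OP // → 26 // 31 = 0. Stack: [0]
LOAD_CONST → push 1. Stack: [0, 1]
BINARY_OP << → 0 << 1 = 0. Stack: [0]
STORE_FAST x → x=0. Stack: []
LOAD_FAST x → push 0. Stack: [0]
RETURN_VALUE → return 0.

31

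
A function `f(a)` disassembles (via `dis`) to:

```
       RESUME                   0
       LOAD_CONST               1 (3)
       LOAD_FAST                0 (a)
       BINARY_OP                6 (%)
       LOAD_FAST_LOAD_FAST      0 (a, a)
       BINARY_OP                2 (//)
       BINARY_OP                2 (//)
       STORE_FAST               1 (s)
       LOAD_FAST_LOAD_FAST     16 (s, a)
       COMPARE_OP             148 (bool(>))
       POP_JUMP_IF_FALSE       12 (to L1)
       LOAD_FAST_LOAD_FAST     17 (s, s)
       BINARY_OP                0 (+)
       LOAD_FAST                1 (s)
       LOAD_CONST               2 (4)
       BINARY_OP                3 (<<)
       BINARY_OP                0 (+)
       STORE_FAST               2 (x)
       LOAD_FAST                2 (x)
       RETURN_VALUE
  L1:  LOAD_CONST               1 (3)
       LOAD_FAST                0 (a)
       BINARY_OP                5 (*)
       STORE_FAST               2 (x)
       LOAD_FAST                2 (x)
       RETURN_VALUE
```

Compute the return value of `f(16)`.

LOAD_CONST → push 3. Stack: [3]
LOAD_FAST a → push 16. Stack: [3, 16]
BINARY_OP % → 3 % 16 = 3. Stack: [3]
LOAD_FAST_LOAD_FAST a,a → push 16,16. Stack: [3, 16, 16]
BINARY_OP // → 16 // 16 = 1. Stack: [3, 1]
BINARY_OP // → 3 // 1 = 3. Stack: [3]
STORE_FAST s → s=3. Stack: []
LOAD_FAST_LOAD_FAST s,a → push 3,16. Stack: [3, 16]
COMPARE_OP bool(>) → 3 vs 16 = False. Stack: [False]
POP_JUMP_IF_FALSE → pop False; jump. Stack: []
LOAD_CONST → push 3. Stack: [3]
LOAD_FAST a → push 16. Stack: [3, 16]
BINARY_OP * → 3 * 16 = 48. Stack: [48]
STORE_FAST x → x=48. Stack: []
LOAD_FAST x → push 48. Stack: [48]
RETURN_VALUE → return 48.

48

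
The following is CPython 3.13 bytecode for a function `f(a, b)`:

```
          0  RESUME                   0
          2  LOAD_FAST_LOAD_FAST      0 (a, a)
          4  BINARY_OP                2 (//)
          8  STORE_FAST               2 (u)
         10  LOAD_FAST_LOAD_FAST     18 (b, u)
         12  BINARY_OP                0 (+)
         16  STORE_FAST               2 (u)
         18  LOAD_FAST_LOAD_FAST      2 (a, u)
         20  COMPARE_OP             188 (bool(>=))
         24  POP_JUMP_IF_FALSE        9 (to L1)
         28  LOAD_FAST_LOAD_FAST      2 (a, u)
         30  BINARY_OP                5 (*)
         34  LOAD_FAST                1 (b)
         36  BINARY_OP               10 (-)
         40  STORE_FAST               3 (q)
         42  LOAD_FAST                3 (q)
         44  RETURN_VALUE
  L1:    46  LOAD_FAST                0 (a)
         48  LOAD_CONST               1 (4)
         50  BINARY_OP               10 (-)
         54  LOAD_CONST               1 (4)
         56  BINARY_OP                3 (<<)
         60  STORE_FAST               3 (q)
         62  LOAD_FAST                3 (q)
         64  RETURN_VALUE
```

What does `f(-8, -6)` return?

LOAD_FAST_LOAD_FAST a,a → push -8,-8. Stack: [-8, -8]
BINARY_OP // → -8 // -8 = 1. Stack: [1]
STORE_FAST u → u=1. Stack: []
LOAD_FAST_LOAD_FAST b,u → push -6,1. Stack: [-6, 1]
BINARY_OP + → -6 + 1 = -5. Stack: [-5]
STORE_FAST u → u=-5. Stack: []
LOAD_FAST_LOAD_FAST a,u → push -8,-5. Stack: [-8, -5]
COMPARE_OP bool(>=) → -8 vs -5 = False. Stack: [False]
POP_JUMP_IF_FALSE → pop False; jump. Stack: []
LOAD_FAST a → push -8. Stack: [-8]
LOAD_CONST → push 4. Stack: [-8, 4]
BINARY_OP - → -8 - 4 = -12. Stack: [-12]
LOAD_CONST → push 4. Stack: [-12, 4]
BINARY_OP << → -12 << 4 = -192. Stack: [-192]
STORE_FAST q → q=-192. Stack: []
LOAD_FAST q → push -192. Stack: [-192]
RETURN_VALUE → return -192.

-192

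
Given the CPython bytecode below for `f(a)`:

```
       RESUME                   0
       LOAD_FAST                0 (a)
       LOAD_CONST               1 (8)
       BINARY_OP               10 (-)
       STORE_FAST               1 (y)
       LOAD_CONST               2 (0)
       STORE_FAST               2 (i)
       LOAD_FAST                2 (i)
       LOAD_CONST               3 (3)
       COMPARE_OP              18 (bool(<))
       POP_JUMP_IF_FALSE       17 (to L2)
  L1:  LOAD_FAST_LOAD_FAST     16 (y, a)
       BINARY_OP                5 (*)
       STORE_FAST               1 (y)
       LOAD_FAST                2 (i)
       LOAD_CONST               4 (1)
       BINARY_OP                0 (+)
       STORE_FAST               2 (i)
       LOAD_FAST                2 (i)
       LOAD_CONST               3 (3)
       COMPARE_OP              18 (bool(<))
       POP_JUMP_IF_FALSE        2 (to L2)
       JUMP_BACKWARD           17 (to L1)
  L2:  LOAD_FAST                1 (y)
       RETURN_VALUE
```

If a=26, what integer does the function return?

LOAD_FAST a → push 26. Stack: [26]
LOAD_CONST → push 8. Stack: [26, 8]
BINARY_OP - → 26 - 8 = 18. Stack: [18]
STORE_FAST y → y=18. Stack: []
LOAD_CONST → push 0. Stack: [0]
STORE_FAST i → i=0. Stack: []
LOAD_FAST i → push 0. Stack: [0]
LOAD_CONST → push 3. Stack: [0, 3]
COMPARE_OP bool(<) → 0 vs 3 = True. Stack: [True]
POP_JUMP_IF_FALSE → pop True; no jump. Stack: []
LOAD_FAST_LOAD_FAST y,a → push 18,26. Stack: [18, 26]
BINARY_OP * → 18 * 26 = 468. Stack: [468]
STORE_FAST y → y=468. Stack: []
LOAD_FAST i → push 0. Stack: [0]
LOAD_CONST → push 1. Stack: [0, 1]
BINARY_OP + → 0 + 1 = 1. Stack: [1]
STORE_FAST i → i=1. Stack: []
LOAD_FAST i → push 1. Stack: [1]
LOAD_CONST → push 3. Stack: [1, 3]
COMPARE_OP bool(<) → 1 vs 3 = True. Stack: [True]
POP_JUMP_IF_FALSE → pop True; no jump. Stack: []
LOAD_FAST_LOAD_FAST y,a → push 468,26. Stack: [468, 26]
BINARY_OP * → 468 * 26 = 12168. Stack: [12168]
STORE_FAST y → y=12168. Stack: []
LOAD_FAST i → push 1. Stack: [1]
LOAD_CONST → push 1. Stack: [1, 1]
BINARY_OP + → 1 + 1 = 2. Stack: [2]
STORE_FAST i → i=2. Stack: []
LOAD_FAST i → push 2. Stack: [2]
LOAD_CONST → push 3. Stack: [2, 3]
COMPARE_OP bool(<) → 2 vs 3 = True. Stack: [True]
POP_JUMP_IF_FALSE → pop True; no jump. Stack: []
LOAD_FAST_LOAD_FAST y,a → push 12168,26. Stack: [12168, 26]
BINARY_OP * → 12168 * 26 = 316368. Stack: [316368]
STORE_FAST y → y=316368. Stack: []
LOAD_FAST i → push 2. Stack: [2]
LOAD_CONST → push 1. Stack: [2, 1]
BINARY_OP + → 2 + 1 = 3. Stack: [3]
STORE_FAST i → i=3. Stack: []
LOAD_FAST i → push 3. Stack: [3]
LOAD_CONST → push 3. Stack: [3, 3]
COMPARE_OP bool(<) → 3 vs 3 = False. Stack: [False]
POP_JUMP_IF_FALSE → pop False; jump. Stack: []
LOAD_FAST y → push 316368. Stack: [316368]
RETURN_VALUE → return 316368.

316368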